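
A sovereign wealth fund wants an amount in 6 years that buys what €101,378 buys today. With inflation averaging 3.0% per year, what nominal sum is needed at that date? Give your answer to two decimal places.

Cumulative price-level factor: (1+3.0%)^6 ≈ 1.1940522965.
Multiplying €101,378 by the price-level factor gives the future nominal sum.

€121,050.63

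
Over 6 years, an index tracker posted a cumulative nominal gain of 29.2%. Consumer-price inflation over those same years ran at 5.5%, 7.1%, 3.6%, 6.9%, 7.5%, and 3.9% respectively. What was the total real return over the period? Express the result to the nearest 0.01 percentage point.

-7.56%

Cumulative inflation factor: 1.055 × 1.071 × 1.036 × 1.069 × 1.075 × 1.039 ≈ 1.39767.
Nominal growth factor: 1.29200. Real growth factor = 1.29200 / 1.39767 ≈ 0.92440.
Total real return ≈ -7.5602%.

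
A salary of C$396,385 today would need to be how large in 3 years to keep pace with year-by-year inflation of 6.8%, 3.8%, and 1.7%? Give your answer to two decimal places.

C$446,896.31

Cumulative price-level factor: 1.068 × 1.038 × 1.017 = 1.127429928.
The nominal amount required is C$396,385 scaled up by that factor.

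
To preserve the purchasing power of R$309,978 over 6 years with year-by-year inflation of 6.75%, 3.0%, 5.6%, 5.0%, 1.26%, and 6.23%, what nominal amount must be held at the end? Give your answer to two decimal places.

Cumulative price-level factor: 1.0675 × 1.030 × 1.056 × 1.050 × 1.0126 × 1.0623 ≈ 1.3114249146.
The nominal amount required is R$309,978 scaled up by that factor.

R$406,512.87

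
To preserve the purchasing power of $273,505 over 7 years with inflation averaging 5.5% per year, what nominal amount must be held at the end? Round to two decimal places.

$397,862.02

Cumulative price-level factor: (1+5.5%)^7 ≈ 1.4546791611.
Multiplying $273,505 by the price-level factor gives the future nominal sum.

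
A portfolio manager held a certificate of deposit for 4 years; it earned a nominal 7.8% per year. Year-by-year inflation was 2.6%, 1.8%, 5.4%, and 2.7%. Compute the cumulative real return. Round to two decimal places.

19.45%

Cumulative inflation factor: 1.026 × 1.018 × 1.054 × 1.027 ≈ 1.13059.
Nominal growth factor: 1.35044. Real growth factor = 1.35044 / 1.13059 ≈ 1.19445.
Total real return ≈ 19.4452%.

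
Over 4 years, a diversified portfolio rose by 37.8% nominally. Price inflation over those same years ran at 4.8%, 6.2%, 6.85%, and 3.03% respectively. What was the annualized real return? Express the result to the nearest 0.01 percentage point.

2.98%

Cumulative inflation factor: 1.048 × 1.062 × 1.0685 × 1.0303 ≈ 1.22525.
Nominal growth factor: 1.37800. Real growth factor = 1.37800 / 1.22525 ≈ 1.12467.
Annualized: 1.12467^(1/4) − 1 ≈ 0.02981.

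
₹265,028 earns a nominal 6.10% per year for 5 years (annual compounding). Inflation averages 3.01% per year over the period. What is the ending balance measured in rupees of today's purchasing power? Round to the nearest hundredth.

Nominal value at maturity: ₹265,028 × (1 + 6.10%)^5 ≈ ₹356,343.37.
Price-level factor over 5 years: (1 + 3.01%)^5 ≈ 1.1598369380.
The maturity value deflated by that factor is the answer in today's purchasing power.

₹307,235.75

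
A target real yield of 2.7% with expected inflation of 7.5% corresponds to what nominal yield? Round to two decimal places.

10.40%

By the Fisher equation, 1 + r_nom = (1 + 2.7%)(1 + 7.5%) = 1.027 × 1.075 = 1.104025.
So r_nom = 10.4025%.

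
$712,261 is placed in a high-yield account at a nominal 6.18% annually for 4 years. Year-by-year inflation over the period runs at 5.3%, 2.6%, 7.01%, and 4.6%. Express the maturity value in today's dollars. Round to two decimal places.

Nominal value at maturity: $712,261 × (1 + 6.18%)^4 ≈ $905,336.54.
Price-level factor over 4 years: 1.053 × 1.026 × 1.0701 × 1.046 ≈ 1.2092936727.
The maturity value deflated by that factor is the answer in today's purchasing power.

$748,649.03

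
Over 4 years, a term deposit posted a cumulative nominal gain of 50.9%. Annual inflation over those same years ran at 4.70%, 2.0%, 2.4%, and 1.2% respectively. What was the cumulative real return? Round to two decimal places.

Cumulative inflation factor: 1.0470 × 1.020 × 1.024 × 1.012 ≈ 1.10669.
Nominal growth factor: 1.50900. Real growth factor = 1.50900 / 1.10669 ≈ 1.36352.
Total real return ≈ 36.3521%.

36.35%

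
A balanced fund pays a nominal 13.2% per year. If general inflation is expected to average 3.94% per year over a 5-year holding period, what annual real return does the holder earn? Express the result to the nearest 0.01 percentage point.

With constant rates the annual real return is the same each year: (1+13.2%)/(1+3.94%) − 1 = 0.08909.

8.91%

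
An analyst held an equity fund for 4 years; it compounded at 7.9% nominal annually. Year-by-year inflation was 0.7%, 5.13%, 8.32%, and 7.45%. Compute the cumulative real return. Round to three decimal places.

Cumulative inflation factor: 1.007 × 1.0513 × 1.0832 × 1.0745 ≈ 1.23217.
Nominal growth factor: 1.35546. Real growth factor = 1.35546 / 1.23217 ≈ 1.10006.
Total real return ≈ 10.0055%.

10.006%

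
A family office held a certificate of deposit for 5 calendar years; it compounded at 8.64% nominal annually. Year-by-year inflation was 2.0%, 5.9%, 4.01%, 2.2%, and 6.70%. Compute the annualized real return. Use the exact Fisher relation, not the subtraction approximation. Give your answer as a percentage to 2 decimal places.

Cumulative inflation factor: 1.020 × 1.059 × 1.0401 × 1.022 × 1.0670 ≈ 1.22514.
Nominal growth factor: 1.51338. Real growth factor = 1.51338 / 1.22514 ≈ 1.23527.
Annualized: 1.23527^(1/5) − 1 ≈ 0.04316.

4.32%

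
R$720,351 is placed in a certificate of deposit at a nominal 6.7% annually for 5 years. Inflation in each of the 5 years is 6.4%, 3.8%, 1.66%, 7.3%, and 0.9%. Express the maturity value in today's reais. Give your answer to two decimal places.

Nominal value at maturity: R$720,351 × (1 + 6.7%)^5 ≈ R$996,245.24.
Price-level factor over 5 years: 1.064 × 1.038 × 1.0166 × 1.073 × 1.009 ≈ 1.2155700050.
Dividing the nominal maturity value by the price-level factor gives the value in today's money.

R$819,570.44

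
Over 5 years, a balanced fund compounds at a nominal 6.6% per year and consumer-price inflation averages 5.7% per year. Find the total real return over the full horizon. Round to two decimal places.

4.33%

The annual real rate is (1+6.6%)/(1+5.7%) − 1 = 0.8515%.
Compounded over 5 years: (1 + 0.008515)^5 − 1 ≈ 0.04330.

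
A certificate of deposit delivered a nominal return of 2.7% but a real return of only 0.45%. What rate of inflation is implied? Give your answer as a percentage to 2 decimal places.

From (1+r_nom) = (1+r_real)(1+π), we get 1+π = (1 + 2.7%)/(1 + 0.45%) = 1.027/1.0045 ≈ 1.02240.
So π ≈ 2.2399%.

2.24%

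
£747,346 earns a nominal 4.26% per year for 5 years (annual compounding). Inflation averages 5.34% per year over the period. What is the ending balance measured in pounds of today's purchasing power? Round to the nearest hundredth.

£709,812.67

Nominal value at maturity: £747,346 × (1 + 4.26%)^5 ≈ £920,683.41.
Price-level factor over 5 years: (1 + 5.34%)^5 ≈ 1.2970794242.
Dividing the nominal maturity value by the price-level factor gives the value in today's money.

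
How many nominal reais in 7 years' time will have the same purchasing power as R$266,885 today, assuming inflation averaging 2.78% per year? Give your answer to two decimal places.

R$323,358.63

Cumulative price-level factor: (1+2.78%)^7 ≈ 1.2116028701.
The nominal amount required is R$266,885 scaled up by that factor.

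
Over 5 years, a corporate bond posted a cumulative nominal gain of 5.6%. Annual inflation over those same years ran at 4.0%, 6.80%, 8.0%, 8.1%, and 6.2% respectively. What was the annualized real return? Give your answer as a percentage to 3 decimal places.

-5.172%

Cumulative inflation factor: 1.040 × 1.0680 × 1.080 × 1.081 × 1.062 ≈ 1.37714.
Nominal growth factor: 1.05600. Real growth factor = 1.05600 / 1.37714 ≈ 0.76681.
Annualized: 0.76681^(1/5) − 1 ≈ -0.05172.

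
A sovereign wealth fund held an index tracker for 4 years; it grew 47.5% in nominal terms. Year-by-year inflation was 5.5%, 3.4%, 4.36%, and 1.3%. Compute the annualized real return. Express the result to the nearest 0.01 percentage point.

Cumulative inflation factor: 1.055 × 1.034 × 1.0436 × 1.013 ≈ 1.15323.
Nominal growth factor: 1.47500. Real growth factor = 1.47500 / 1.15323 ≈ 1.27901.
Annualized: 1.27901^(1/4) − 1 ≈ 0.06345.

6.35%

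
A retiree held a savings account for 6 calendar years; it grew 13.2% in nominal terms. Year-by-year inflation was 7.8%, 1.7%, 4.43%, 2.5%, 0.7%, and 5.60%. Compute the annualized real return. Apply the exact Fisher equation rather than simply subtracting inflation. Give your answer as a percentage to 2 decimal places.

Cumulative inflation factor: 1.078 × 1.017 × 1.0443 × 1.025 × 1.007 × 1.0560 ≈ 1.24791.
Nominal growth factor: 1.13200. Real growth factor = 1.13200 / 1.24791 ≈ 0.90712.
Annualized: 0.90712^(1/6) − 1 ≈ -0.01612.

-1.61%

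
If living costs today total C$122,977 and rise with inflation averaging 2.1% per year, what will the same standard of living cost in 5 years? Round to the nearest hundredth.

Cumulative price-level factor: (1+2.1%)^5 ≈ 1.1095035865.
Multiplying C$122,977 by the price-level factor gives the future nominal sum.

C$136,443.42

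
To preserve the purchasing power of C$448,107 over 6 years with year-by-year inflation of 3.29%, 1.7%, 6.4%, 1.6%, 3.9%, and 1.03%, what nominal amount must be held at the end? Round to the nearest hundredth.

Cumulative price-level factor: 1.0329 × 1.017 × 1.064 × 1.016 × 1.039 × 1.0103 ≈ 1.1920115590.
The nominal amount required is C$448,107 scaled up by that factor.

C$534,148.72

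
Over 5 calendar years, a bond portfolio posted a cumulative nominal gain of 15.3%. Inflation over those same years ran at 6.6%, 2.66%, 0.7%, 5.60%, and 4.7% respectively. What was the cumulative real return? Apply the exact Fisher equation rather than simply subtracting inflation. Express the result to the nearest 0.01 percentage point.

Cumulative inflation factor: 1.066 × 1.0266 × 1.007 × 1.0560 × 1.047 ≈ 1.21842.
Nominal growth factor: 1.15300. Real growth factor = 1.15300 / 1.21842 ≈ 0.94630.
Total real return ≈ -5.3696%.

-5.37%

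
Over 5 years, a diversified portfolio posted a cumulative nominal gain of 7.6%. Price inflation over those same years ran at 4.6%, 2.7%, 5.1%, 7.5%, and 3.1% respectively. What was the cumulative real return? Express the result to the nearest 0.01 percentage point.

Cumulative inflation factor: 1.046 × 1.027 × 1.051 × 1.075 × 1.031 ≈ 1.25133.
Nominal growth factor: 1.07600. Real growth factor = 1.07600 / 1.25133 ≈ 0.85988.
Total real return ≈ -14.0115%.

-14.01%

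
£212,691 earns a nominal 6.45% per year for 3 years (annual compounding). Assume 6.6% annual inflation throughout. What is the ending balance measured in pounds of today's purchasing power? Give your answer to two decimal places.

Nominal value at maturity: £212,691 × (1 + 6.45%)^3 ≈ £256,558.32.
Price-level factor over 3 years: (1 + 6.6%)^3 = 1.211355496.
Dividing the nominal maturity value by the price-level factor gives the value in today's money.

£211,794.41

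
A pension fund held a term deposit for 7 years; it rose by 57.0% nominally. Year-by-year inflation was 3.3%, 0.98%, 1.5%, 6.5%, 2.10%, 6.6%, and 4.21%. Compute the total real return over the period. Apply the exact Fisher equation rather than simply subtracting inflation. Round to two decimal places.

22.76%

Cumulative inflation factor: 1.033 × 1.0098 × 1.015 × 1.065 × 1.0210 × 1.066 × 1.0421 ≈ 1.27892.
Nominal growth factor: 1.57000. Real growth factor = 1.57000 / 1.27892 ≈ 1.22760.
Total real return ≈ 22.7597%.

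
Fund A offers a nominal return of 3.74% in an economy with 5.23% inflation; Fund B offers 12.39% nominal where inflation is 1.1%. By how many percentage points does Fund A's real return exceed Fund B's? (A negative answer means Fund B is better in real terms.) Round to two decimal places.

-12.58

Fund A real return: 1.0374/1.0523 − 1 = -1.416%.
Fund B real return: 1.1239/1.011 − 1 = 11.167%.
Difference: -1.416 − 11.167 = -12.583 pp.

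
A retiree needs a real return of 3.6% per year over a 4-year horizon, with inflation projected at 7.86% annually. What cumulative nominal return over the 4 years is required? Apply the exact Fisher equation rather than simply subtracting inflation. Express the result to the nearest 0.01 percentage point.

55.91%

Required annual nominal rate: (1+3.6%)(1+7.86%) − 1 = 11.74296%.
Cumulative over 4 years: (1 + 0.1174296)^4 − 1 ≈ 0.55912.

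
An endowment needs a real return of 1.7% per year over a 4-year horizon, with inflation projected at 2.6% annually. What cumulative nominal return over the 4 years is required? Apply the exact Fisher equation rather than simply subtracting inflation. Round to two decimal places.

Required annual nominal rate: (1+1.7%)(1+2.6%) − 1 = 4.3442%.
Cumulative over 4 years: (1 + 0.043442)^4 − 1 ≈ 0.18542.

18.54%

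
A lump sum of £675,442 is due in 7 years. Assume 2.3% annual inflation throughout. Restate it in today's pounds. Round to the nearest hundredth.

£576,047.94

Price-level factor over 7 years: (1 + 2.3%)^7 ≈ 1.1725447756.
Purchasing power today: £675,442 divided by that factor.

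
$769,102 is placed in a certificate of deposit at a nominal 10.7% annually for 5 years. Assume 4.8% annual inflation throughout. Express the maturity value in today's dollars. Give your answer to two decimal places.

$1,011,382.96

Nominal value at maturity: $769,102 × (1 + 10.7%)^5 ≈ $1,278,562.74.
Price-level factor over 5 years: (1 + 4.8%)^5 ≈ 1.2641727169.
Dividing the nominal maturity value by the price-level factor gives the value in today's money.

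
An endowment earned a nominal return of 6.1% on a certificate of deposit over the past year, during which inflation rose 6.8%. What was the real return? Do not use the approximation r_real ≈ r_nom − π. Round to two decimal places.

Real return via the Fisher equation: (1 + 6.1%)/(1 + 6.8%) − 1 = 1.061/1.068 − 1 ≈ -0.00655.

-0.66%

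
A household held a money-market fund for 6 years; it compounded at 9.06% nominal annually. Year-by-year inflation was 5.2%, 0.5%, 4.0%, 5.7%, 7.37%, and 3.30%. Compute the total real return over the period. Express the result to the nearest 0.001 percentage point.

Cumulative inflation factor: 1.052 × 1.005 × 1.040 × 1.057 × 1.0737 × 1.0330 ≈ 1.28906.
Nominal growth factor: 1.68265. Real growth factor = 1.68265 / 1.28906 ≈ 1.30533.
Total real return ≈ 30.5328%.

30.533%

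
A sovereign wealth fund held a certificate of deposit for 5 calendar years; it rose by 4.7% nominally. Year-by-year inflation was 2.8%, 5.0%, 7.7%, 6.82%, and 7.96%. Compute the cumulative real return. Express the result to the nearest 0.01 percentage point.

-21.90%

Cumulative inflation factor: 1.028 × 1.050 × 1.077 × 1.0682 × 1.0796 ≈ 1.34064.
Nominal growth factor: 1.04700. Real growth factor = 1.04700 / 1.34064 ≈ 0.78097.
Total real return ≈ -21.9032%.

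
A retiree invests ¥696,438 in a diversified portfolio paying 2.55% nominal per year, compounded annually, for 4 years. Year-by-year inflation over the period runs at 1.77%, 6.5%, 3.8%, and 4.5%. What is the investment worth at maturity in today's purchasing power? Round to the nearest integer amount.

¥655,152

Nominal value at maturity: ¥696,438 × (1 + 2.55%)^4 ≈ ¥770,238.
Price-level factor over 4 years: 1.0177 × 1.065 × 1.038 × 1.045 ≈ 1.1756634759.
Dividing the nominal maturity value by the price-level factor gives the value in today's money.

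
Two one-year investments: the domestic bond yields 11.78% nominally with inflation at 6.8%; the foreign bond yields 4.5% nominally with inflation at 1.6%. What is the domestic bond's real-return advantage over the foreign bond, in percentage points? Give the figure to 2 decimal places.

1.81

The domestic bond real return: 1.1178/1.068 − 1 = 4.663%.
The foreign bond real return: 1.045/1.016 − 1 = 2.854%.
Difference: 4.663 − 2.854 = 1.809 pp.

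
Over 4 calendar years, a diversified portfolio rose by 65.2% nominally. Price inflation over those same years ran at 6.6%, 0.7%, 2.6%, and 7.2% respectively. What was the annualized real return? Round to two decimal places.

8.76%

Cumulative inflation factor: 1.066 × 1.007 × 1.026 × 1.072 ≈ 1.18067.
Nominal growth factor: 1.65200. Real growth factor = 1.65200 / 1.18067 ≈ 1.39920.
Annualized: 1.39920^(1/4) − 1 ≈ 0.08760.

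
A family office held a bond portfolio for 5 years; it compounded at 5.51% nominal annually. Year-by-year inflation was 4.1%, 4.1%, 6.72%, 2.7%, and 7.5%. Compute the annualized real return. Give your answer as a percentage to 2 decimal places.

Cumulative inflation factor: 1.041 × 1.041 × 1.0672 × 1.027 × 1.075 ≈ 1.27681.
Nominal growth factor: 1.30758. Real growth factor = 1.30758 / 1.27681 ≈ 1.02410.
Annualized: 1.02410^(1/5) − 1 ≈ 0.00477.

0.48%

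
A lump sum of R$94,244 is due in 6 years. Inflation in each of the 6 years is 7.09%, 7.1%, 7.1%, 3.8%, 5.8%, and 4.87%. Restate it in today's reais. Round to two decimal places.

R$66,618.00

Price-level factor over 6 years: 1.0709 × 1.071 × 1.071 × 1.038 × 1.058 × 1.0487 ≈ 1.4146928203.
Purchasing power today: R$94,244 divided by that factor.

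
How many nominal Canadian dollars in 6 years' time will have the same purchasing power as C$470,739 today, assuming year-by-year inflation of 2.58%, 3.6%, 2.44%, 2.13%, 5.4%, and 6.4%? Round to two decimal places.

Cumulative price-level factor: 1.0258 × 1.036 × 1.0244 × 1.0213 × 1.054 × 1.064 ≈ 1.2468884173.
Multiplying C$470,739 by the price-level factor gives the future nominal sum.

C$586,959.01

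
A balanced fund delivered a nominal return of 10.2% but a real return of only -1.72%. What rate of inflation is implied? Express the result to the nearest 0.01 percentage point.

12.13%

From (1+r_nom) = (1+r_real)(1+π), we get 1+π = (1 + 10.2%)/(1 − 1.72%) = 1.102/0.9828 ≈ 1.12129.
So π ≈ 12.1286%.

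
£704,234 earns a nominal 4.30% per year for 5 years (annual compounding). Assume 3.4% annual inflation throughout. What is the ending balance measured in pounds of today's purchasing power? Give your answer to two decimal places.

£735,420.68

Nominal value at maturity: £704,234 × (1 + 4.30%)^5 ≈ £869,237.65.
Price-level factor over 5 years: (1 + 3.4%)^5 ≈ 1.1819597671.
The maturity value deflated by that factor is the answer in today's purchasing power.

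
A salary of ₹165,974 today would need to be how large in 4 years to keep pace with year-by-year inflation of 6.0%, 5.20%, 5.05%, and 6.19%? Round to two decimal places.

₹206,462.58

Cumulative price-level factor: 1.060 × 1.0520 × 1.0505 × 1.0619 ≈ 1.2439452974.
The nominal amount required is ₹165,974 scaled up by that factor.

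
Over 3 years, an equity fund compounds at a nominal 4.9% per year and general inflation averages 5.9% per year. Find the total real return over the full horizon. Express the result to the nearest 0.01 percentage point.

-2.81%

The annual real rate is (1+4.9%)/(1+5.9%) − 1 = -0.9443%.
Compounded over 3 years: (1 + -0.009443)^3 − 1 ≈ -0.02806.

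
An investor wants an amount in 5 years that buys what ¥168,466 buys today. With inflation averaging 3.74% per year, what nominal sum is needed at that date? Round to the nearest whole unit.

¥202,415

Cumulative price-level factor: (1+3.74%)^5 ≈ 1.2015205921.
The nominal amount required is ¥168,466 scaled up by that factor.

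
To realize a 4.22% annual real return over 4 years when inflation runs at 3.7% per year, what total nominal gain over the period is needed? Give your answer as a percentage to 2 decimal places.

36.43%

Required annual nominal rate: (1+4.22%)(1+3.7%) − 1 = 8.07614%.
Cumulative over 4 years: (1 + 0.0807614)^4 − 1 ≈ 0.36433.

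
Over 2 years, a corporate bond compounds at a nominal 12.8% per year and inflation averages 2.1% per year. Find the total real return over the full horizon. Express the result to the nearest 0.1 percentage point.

The annual real rate is (1+12.8%)/(1+2.1%) − 1 = 10.4799%.
Compounded over 2 years: (1 + 0.104799)^2 − 1 ≈ 0.22058.

22.1%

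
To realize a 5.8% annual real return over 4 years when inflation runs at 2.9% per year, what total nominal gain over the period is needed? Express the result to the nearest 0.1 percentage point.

40.5%

Required annual nominal rate: (1+5.8%)(1+2.9%) − 1 = 8.8682%.
Cumulative over 4 years: (1 + 0.088682)^4 − 1 ≈ 0.40477.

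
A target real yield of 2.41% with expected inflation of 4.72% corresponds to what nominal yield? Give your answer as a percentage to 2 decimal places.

By the Fisher equation, 1 + r_nom = (1 + 2.41%)(1 + 4.72%) = 1.0241 × 1.0472 = 1.07243752.
So r_nom = 7.243752%.

7.24%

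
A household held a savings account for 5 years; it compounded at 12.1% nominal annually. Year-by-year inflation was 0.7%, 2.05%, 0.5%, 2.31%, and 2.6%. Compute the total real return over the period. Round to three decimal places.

Cumulative inflation factor: 1.007 × 1.0205 × 1.005 × 1.0231 × 1.026 ≈ 1.08411.
Nominal growth factor: 1.77022. Real growth factor = 1.77022 / 1.08411 ≈ 1.63288.
Total real return ≈ 63.2879%.

63.288%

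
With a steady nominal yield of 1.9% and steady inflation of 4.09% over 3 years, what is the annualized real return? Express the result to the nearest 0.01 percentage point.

-2.10%

With constant rates the annual real return is the same each year: (1+1.9%)/(1+4.09%) − 1 = -0.02104.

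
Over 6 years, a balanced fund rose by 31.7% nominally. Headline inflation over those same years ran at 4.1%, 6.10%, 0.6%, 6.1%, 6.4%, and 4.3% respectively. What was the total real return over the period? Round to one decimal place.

Cumulative inflation factor: 1.041 × 1.0610 × 1.006 × 1.061 × 1.064 × 1.043 ≈ 1.30829.
Nominal growth factor: 1.31700. Real growth factor = 1.31700 / 1.30829 ≈ 1.00665.
Total real return ≈ 0.6654%.

0.7%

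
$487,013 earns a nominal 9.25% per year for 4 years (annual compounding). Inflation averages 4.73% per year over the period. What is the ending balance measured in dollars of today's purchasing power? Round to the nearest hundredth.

$576,689.34

Nominal value at maturity: $487,013 × (1 + 9.25%)^4 ≈ $693,787.29.
Price-level factor over 4 years: (1 + 4.73%)^4 ≈ 1.2030520407.
Dividing the nominal maturity value by the price-level factor gives the value in today's money.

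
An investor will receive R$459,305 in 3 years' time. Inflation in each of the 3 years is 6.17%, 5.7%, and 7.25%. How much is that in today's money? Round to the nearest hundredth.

Price-level factor over 3 years: 1.0617 × 1.057 × 1.0725 ≈ 1.2035776253.
Purchasing power today: R$459,305 divided by that factor.

R$381,616.43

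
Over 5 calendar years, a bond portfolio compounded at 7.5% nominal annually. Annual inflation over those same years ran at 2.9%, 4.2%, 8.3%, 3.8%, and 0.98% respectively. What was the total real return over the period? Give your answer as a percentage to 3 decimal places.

17.950%

Cumulative inflation factor: 1.029 × 1.042 × 1.083 × 1.038 × 1.0098 ≈ 1.21715.
Nominal growth factor: 1.43563. Real growth factor = 1.43563 / 1.21715 ≈ 1.17950.
Total real return ≈ 17.9500%.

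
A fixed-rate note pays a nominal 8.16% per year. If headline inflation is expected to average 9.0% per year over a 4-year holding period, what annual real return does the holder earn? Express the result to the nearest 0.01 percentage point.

With constant rates the annual real return is the same each year: (1+8.16%)/(1+9.0%) − 1 = -0.00771.

-0.77%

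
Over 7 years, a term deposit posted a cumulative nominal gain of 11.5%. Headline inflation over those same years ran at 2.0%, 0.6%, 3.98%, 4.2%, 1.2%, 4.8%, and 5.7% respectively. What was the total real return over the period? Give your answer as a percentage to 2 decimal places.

Cumulative inflation factor: 1.020 × 1.006 × 1.0398 × 1.042 × 1.012 × 1.048 × 1.057 ≈ 1.24633.
Nominal growth factor: 1.11500. Real growth factor = 1.11500 / 1.24633 ≈ 0.89463.
Total real return ≈ -10.5372%.

-10.54%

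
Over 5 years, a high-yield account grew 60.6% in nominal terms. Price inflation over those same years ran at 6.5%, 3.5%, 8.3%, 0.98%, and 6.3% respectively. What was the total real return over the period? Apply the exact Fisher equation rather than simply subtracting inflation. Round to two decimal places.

Cumulative inflation factor: 1.065 × 1.035 × 1.083 × 1.0098 × 1.063 ≈ 1.28141.
Nominal growth factor: 1.60600. Real growth factor = 1.60600 / 1.28141 ≈ 1.25331.
Total real return ≈ 25.3310%.

25.33%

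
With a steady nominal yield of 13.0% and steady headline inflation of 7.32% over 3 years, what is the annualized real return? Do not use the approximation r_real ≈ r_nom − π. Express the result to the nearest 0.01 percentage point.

5.29%

With constant rates the annual real return is the same each year: (1+13.0%)/(1+7.32%) − 1 = 0.05293.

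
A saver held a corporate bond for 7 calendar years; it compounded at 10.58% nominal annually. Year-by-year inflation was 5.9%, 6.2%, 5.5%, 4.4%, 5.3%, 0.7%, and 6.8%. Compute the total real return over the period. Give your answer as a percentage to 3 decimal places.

Cumulative inflation factor: 1.059 × 1.062 × 1.055 × 1.044 × 1.053 × 1.007 × 1.068 ≈ 1.40282.
Nominal growth factor: 2.02179. Real growth factor = 2.02179 / 1.40282 ≈ 1.44123.
Total real return ≈ 44.1231%.

44.123%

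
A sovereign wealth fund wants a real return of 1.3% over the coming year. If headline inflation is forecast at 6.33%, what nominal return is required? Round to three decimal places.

By the Fisher equation, 1 + r_nom = (1 + 1.3%)(1 + 6.33%) = 1.013 × 1.0633 = 1.0771229.
So r_nom = 7.71229%.

7.712%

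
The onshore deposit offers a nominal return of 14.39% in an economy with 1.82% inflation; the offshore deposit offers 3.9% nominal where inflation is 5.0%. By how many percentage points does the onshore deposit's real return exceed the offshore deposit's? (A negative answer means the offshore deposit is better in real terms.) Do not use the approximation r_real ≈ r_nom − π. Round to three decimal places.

The onshore deposit real return: 1.1439/1.0182 − 1 = 12.3453%.
The offshore deposit real return: 1.039/1.050 − 1 = -1.0476%.
Difference: 12.3453 − (-1.0476) = 13.3929 pp.

13.393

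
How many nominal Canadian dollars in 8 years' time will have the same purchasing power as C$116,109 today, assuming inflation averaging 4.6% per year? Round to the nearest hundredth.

C$166,386.99

Cumulative price-level factor: (1+4.6%)^8 ≈ 1.4330240406.
Multiplying C$116,109 by the price-level factor gives the future nominal sum.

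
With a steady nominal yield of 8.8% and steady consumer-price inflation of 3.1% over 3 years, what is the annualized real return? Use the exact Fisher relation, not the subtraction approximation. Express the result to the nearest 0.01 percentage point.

With constant rates the annual real return is the same each year: (1+8.8%)/(1+3.1%) − 1 = 0.05529.

5.53%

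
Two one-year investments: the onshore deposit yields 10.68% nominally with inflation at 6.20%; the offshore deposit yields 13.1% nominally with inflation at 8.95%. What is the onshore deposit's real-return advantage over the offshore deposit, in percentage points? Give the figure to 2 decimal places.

The onshore deposit real return: 1.1068/1.0620 − 1 = 4.218%.
The offshore deposit real return: 1.131/1.0895 − 1 = 3.809%.
Difference: 4.218 − 3.809 = 0.409 pp.

0.41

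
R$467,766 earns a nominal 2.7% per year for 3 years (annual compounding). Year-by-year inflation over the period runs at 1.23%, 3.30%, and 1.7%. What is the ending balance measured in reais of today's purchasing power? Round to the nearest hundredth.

Nominal value at maturity: R$467,766 × (1 + 2.7%)^3 ≈ R$506,687.26.
Price-level factor over 3 years: 1.0123 × 1.0330 × 1.017 = 1.0634829003.
The maturity value deflated by that factor is the answer in today's purchasing power.

R$476,441.38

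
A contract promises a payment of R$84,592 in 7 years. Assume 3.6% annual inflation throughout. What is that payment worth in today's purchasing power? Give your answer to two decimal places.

R$66,040.60

Price-level factor over 7 years: (1 + 3.6%)^7 ≈ 1.2809090317.
Purchasing power today: R$84,592 divided by that factor.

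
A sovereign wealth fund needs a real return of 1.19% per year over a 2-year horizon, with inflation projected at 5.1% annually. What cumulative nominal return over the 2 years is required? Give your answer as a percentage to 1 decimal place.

13.1%

Required annual nominal rate: (1+1.19%)(1+5.1%) − 1 = 6.35069%.
Cumulative over 2 years: (1 + 0.0635069)^2 − 1 ≈ 0.13105.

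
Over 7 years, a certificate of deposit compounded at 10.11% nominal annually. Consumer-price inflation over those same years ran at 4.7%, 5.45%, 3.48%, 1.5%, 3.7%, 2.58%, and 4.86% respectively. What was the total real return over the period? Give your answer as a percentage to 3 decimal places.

51.712%

Cumulative inflation factor: 1.047 × 1.0545 × 1.0348 × 1.015 × 1.037 × 1.0258 × 1.0486 ≈ 1.29350.
Nominal growth factor: 1.96240. Real growth factor = 1.96240 / 1.29350 ≈ 1.51712.
Total real return ≈ 51.7121%.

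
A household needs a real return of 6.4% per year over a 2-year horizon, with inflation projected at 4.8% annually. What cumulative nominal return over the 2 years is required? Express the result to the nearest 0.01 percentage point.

24.34%

Required annual nominal rate: (1+6.4%)(1+4.8%) − 1 = 11.5072%.
Cumulative over 2 years: (1 + 0.115072)^2 − 1 ≈ 0.24339.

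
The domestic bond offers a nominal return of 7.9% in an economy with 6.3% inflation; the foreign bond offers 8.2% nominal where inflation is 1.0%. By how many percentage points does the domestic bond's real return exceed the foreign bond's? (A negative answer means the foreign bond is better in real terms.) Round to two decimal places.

-5.62

The domestic bond real return: 1.079/1.063 − 1 = 1.505%.
The foreign bond real return: 1.082/1.010 − 1 = 7.129%.
Difference: 1.505 − 7.129 = -5.624 pp.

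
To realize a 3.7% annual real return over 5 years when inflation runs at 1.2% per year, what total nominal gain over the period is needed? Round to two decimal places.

27.29%

Required annual nominal rate: (1+3.7%)(1+1.2%) − 1 = 4.9444%.
Cumulative over 5 years: (1 + 0.049444)^5 − 1 ≈ 0.27291.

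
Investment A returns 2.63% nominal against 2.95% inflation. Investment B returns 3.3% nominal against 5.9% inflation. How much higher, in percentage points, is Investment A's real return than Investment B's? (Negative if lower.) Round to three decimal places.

Investment A real return: 1.0263/1.0295 − 1 = -0.3108%.
Investment B real return: 1.033/1.059 − 1 = -2.4551%.
Difference: -0.3108 − (-2.4551) = 2.1443 pp.

2.144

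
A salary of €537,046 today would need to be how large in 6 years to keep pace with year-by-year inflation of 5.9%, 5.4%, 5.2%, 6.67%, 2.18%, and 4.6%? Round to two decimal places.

Cumulative price-level factor: 1.059 × 1.054 × 1.052 × 1.0667 × 1.0218 × 1.046 ≈ 1.3387275125.
The nominal amount required is €537,046 scaled up by that factor.

€718,958.26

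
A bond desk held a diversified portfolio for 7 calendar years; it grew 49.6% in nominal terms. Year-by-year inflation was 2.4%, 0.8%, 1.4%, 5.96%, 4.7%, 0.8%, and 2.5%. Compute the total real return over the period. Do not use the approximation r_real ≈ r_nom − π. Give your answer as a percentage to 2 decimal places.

Cumulative inflation factor: 1.024 × 1.008 × 1.014 × 1.0596 × 1.047 × 1.008 × 1.025 ≈ 1.19970.
Nominal growth factor: 1.49600. Real growth factor = 1.49600 / 1.19970 ≈ 1.24698.
Total real return ≈ 24.6982%.

24.70%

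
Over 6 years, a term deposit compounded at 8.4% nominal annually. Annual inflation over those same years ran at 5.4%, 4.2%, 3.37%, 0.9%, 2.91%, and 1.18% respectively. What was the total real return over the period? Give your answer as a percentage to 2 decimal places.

36.03%

Cumulative inflation factor: 1.054 × 1.042 × 1.0337 × 1.009 × 1.0291 × 1.0118 ≈ 1.19274.
Nominal growth factor: 1.62247. Real growth factor = 1.62247 / 1.19274 ≈ 1.36028.
Total real return ≈ 36.0283%.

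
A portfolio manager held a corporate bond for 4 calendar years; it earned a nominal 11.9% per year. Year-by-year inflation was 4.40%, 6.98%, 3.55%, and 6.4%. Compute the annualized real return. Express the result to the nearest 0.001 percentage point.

6.244%

Cumulative inflation factor: 1.0440 × 1.0698 × 1.0355 × 1.064 ≈ 1.23054.
Nominal growth factor: 1.56791. Real growth factor = 1.56791 / 1.23054 ≈ 1.27416.
Annualized: 1.27416^(1/4) − 1 ≈ 0.06244.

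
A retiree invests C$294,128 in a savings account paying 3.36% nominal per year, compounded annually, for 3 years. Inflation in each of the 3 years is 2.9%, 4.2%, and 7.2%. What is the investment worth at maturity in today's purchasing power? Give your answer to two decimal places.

Nominal value at maturity: C$294,128 × (1 + 3.36%)^3 ≈ C$324,783.44.
Price-level factor over 3 years: 1.029 × 1.042 × 1.072 = 1.149417696.
Dividing the nominal maturity value by the price-level factor gives the value in today's money.

C$282,563.46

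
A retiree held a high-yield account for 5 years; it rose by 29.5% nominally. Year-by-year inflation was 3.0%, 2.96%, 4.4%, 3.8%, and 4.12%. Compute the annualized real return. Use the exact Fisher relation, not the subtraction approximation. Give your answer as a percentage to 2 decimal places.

Cumulative inflation factor: 1.030 × 1.0296 × 1.044 × 1.038 × 1.0412 ≈ 1.19657.
Nominal growth factor: 1.29500. Real growth factor = 1.29500 / 1.19657 ≈ 1.08226.
Annualized: 1.08226^(1/5) − 1 ≈ 0.01594.

1.59%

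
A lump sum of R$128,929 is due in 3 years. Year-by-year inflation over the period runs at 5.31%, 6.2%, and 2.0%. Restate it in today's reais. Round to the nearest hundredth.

Price-level factor over 3 years: 1.0531 × 1.062 × 1.020 = 1.140760044.
Purchasing power today: R$128,929 divided by that factor.

R$113,020.26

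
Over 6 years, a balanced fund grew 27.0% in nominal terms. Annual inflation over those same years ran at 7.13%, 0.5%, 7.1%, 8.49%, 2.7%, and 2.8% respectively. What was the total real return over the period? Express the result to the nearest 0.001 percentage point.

-3.842%

Cumulative inflation factor: 1.0713 × 1.005 × 1.071 × 1.0849 × 1.027 × 1.028 ≈ 1.32075.
Nominal growth factor: 1.27000. Real growth factor = 1.27000 / 1.32075 ≈ 0.96158.
Total real return ≈ -3.8424%.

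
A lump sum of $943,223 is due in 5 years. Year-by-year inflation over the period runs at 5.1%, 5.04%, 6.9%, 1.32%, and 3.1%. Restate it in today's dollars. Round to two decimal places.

$765,112.68

Price-level factor over 5 years: 1.051 × 1.0504 × 1.069 × 1.0132 × 1.031 ≈ 1.2327896533.
Purchasing power today: $943,223 divided by that factor.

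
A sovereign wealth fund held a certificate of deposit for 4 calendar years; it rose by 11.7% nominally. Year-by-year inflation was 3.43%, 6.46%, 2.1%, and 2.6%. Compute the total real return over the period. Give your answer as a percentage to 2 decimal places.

Cumulative inflation factor: 1.0343 × 1.0646 × 1.021 × 1.026 ≈ 1.15347.
Nominal growth factor: 1.11700. Real growth factor = 1.11700 / 1.15347 ≈ 0.96838.
Total real return ≈ -3.1617%.

-3.16%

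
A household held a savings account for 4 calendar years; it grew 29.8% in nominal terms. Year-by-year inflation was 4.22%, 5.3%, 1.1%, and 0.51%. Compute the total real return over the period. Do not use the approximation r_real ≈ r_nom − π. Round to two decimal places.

16.40%

Cumulative inflation factor: 1.0422 × 1.053 × 1.011 × 1.0051 ≈ 1.11517.
Nominal growth factor: 1.29800. Real growth factor = 1.29800 / 1.11517 ≈ 1.16395.
Total real return ≈ 16.3951%.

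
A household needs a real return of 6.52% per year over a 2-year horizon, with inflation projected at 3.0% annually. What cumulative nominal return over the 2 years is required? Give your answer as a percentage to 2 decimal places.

Required annual nominal rate: (1+6.52%)(1+3.0%) − 1 = 9.7156%.
Cumulative over 2 years: (1 + 0.097156)^2 − 1 ≈ 0.20375.

20.38%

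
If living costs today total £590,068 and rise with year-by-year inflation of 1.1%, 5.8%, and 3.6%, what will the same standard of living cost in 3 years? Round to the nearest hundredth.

£653,880.88

Cumulative price-level factor: 1.011 × 1.058 × 1.036 = 1.108144968.
The nominal amount required is £590,068 scaled up by that factor.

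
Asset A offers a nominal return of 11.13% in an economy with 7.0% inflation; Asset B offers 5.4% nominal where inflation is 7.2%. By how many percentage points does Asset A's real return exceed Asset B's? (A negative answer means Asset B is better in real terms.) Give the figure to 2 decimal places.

Asset A real return: 1.1113/1.070 − 1 = 3.860%.
Asset B real return: 1.054/1.072 − 1 = -1.679%.
Difference: 3.860 − (-1.679) = 5.539 pp.

5.54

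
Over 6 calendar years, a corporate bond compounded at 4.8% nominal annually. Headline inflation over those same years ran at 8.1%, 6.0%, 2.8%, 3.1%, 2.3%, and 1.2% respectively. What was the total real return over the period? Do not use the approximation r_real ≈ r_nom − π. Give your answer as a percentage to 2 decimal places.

Cumulative inflation factor: 1.081 × 1.060 × 1.028 × 1.031 × 1.023 × 1.012 ≈ 1.25730.
Nominal growth factor: 1.32485. Real growth factor = 1.32485 / 1.25730 ≈ 1.05373.
Total real return ≈ 5.3727%.

5.37%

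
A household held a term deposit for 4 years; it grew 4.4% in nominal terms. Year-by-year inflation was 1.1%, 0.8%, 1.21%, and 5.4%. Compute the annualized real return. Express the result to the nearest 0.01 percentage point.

-1.01%

Cumulative inflation factor: 1.011 × 1.008 × 1.0121 × 1.054 ≈ 1.08712.
Nominal growth factor: 1.04400. Real growth factor = 1.04400 / 1.08712 ≈ 0.96034.
Annualized: 0.96034^(1/4) − 1 ≈ -0.01007.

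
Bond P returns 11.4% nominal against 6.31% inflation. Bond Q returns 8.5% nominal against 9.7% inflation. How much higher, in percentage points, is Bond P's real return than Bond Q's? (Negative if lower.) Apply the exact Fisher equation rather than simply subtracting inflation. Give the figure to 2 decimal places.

5.88

Bond P real return: 1.114/1.0631 − 1 = 4.788%.
Bond Q real return: 1.085/1.097 − 1 = -1.094%.
Difference: 4.788 − (-1.094) = 5.882 pp.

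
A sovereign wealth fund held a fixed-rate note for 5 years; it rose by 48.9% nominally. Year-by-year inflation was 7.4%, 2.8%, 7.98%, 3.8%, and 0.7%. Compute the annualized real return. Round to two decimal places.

3.63%

Cumulative inflation factor: 1.074 × 1.028 × 1.0798 × 1.038 × 1.007 ≈ 1.24614.
Nominal growth factor: 1.48900. Real growth factor = 1.48900 / 1.24614 ≈ 1.19489.
Annualized: 1.19489^(1/5) − 1 ≈ 0.03625.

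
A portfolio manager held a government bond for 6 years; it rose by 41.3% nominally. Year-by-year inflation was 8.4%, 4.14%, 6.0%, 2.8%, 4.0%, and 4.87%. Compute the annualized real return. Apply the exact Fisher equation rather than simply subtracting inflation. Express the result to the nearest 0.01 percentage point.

0.87%

Cumulative inflation factor: 1.084 × 1.0414 × 1.060 × 1.028 × 1.040 × 1.0487 ≈ 1.34162.
Nominal growth factor: 1.41300. Real growth factor = 1.41300 / 1.34162 ≈ 1.05320.
Annualized: 1.05320^(1/6) − 1 ≈ 0.00868.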